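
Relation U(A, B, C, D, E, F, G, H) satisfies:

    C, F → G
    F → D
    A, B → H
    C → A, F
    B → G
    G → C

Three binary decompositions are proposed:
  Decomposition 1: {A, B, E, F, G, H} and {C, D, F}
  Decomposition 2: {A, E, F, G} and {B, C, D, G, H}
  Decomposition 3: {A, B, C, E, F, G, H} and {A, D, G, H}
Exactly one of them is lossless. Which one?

Decomposition 1: common = {F}, closure = {D, F} → lossy.
Decomposition 2: common = {G}, closure = {A, C, D, F, G} → lossy.
Decomposition 3: common = {A, G, H}, closure = {A, C, D, F, G, H} → lossless.

Decomposition 3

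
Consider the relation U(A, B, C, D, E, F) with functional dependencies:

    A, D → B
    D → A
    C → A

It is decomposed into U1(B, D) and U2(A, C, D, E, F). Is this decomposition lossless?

Common attributes: U1 ∩ U2 = {D}.
Closure of {D}: D → A applies, adding A; A, D → B applies, adding B. So (D)⁺ = {A, B, D}.
This closure contains every attribute of U1, so U1 ∩ U2 → U1. The join is lossless.

Yes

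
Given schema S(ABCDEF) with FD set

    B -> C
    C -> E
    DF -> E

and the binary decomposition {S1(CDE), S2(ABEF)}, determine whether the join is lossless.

Common attributes: S1 ∩ S2 = {E}.
No dependency enlarges {E}, so (E)⁺ = {E}.
The closure contains neither all of S1 = {CDE} nor all of S2 = {ABEF}, so the common attributes are not a superkey of either fragment. The join is lossy.

No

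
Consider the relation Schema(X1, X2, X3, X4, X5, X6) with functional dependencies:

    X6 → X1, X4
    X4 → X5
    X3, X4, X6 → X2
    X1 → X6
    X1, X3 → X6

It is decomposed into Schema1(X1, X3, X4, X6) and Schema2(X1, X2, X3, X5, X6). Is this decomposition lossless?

Yes

Common attributes: Schema1 ∩ Schema2 = {X1, X3, X6}.
Closure of {X1, X3, X6}: X6 → X1, X4 applies, adding X4; X4 → X5 applies, adding X5; X3, X4, X6 → X2 applies, adding X2. So (X1, X3, X6)⁺ = {X1, X2, X3, X4, X5, X6}.
This closure contains every attribute of Schema1, so Schema1 ∩ Schema2 → Schema1. The join is lossless.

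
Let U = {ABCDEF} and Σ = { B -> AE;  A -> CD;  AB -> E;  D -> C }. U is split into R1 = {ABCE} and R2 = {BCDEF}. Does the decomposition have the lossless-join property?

Common attributes: R1 ∩ R2 = {BCE}.
Closure of {BCE}: B → AE applies, adding A; A → CD applies, adding D. So (BCE)⁺ = {ABCDE}.
This closure contains every attribute of R1, so R1 ∩ R2 → R1. The join is lossless.

Yes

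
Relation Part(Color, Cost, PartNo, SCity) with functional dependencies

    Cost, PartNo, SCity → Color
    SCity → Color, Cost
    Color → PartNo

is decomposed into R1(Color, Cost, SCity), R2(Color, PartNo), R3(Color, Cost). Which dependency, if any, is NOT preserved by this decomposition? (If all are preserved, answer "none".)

Cost, PartNo, SCity → Color: restricted closure across fragments reaches Color.
SCity → Color, Cost lies within R1.
Color → PartNo lies within R2.
Every dependency is enforceable on the fragments, so the decomposition is dependency-preserving.

none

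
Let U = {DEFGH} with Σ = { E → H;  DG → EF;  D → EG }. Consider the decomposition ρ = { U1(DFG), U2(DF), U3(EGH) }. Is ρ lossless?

No

Chase test. Columns are DEFGH; row i has aⱼ where attribute j ∈ Ui, else bᵢⱼ.
Initial tableau (one row per fragment):
  row 1: a1 b12 a3 a4 b15
  row 2: a1 b22 a3 b24 b25
  row 3: b31 a2 b33 a4 a5
Rows 1 and 2 agree on D; apply D→EG and equate their EG entries.
Rows 1 and 2 agree on E; apply E→H and equate their H entries.
No row becomes fully distinguished — the join is lossy.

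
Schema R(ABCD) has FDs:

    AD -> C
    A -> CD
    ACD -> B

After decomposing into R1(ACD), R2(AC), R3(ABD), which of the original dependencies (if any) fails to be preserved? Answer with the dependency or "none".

none

AD → C lies within R1.
A → CD lies within R1.
ACD → B: restricted closure across fragments reaches B.
Every dependency is enforceable on the fragments, so the decomposition is dependency-preserving.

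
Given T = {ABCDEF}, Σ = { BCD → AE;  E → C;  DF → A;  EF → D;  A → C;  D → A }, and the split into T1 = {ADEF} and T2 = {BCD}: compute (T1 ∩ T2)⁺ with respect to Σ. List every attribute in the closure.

ACD

T1 ∩ T2 = {D}.
D → A applies, adding A
A → C applies, adding C
Closure: {ACD}.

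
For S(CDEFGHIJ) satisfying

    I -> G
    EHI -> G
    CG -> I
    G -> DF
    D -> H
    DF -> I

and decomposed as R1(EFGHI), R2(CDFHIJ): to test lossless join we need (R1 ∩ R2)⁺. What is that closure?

DFGHI

R1 ∩ R2 = {FHI}.
I → G applies, adding G
G → DF applies, adding D
Closure: {DFGHI}.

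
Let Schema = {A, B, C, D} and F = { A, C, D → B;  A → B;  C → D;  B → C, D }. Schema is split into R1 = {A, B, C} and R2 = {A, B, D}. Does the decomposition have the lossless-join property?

Common attributes: R1 ∩ R2 = {A, B}.
Closure of {A, B}: B → C, D applies, adding C, D. So (A, B)⁺ = {A, B, C, D}.
This closure contains every attribute of R1, so R1 ∩ R2 → R1. The join is lossless.

Yes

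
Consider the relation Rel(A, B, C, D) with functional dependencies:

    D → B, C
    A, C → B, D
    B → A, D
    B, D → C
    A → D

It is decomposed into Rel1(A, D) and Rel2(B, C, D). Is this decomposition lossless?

Yes

Common attributes: Rel1 ∩ Rel2 = {D}.
Closure of {D}: D → B, C applies, adding B, C; B → A, D applies, adding A. So (D)⁺ = {A, B, C, D}.
This closure contains every attribute of Rel1, so Rel1 ∩ Rel2 → Rel1. The join is lossless.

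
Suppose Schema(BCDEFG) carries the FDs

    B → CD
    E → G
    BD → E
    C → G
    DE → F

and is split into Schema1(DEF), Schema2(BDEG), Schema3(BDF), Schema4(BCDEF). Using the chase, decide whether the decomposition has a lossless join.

Yes

Chase test. Columns are BCDEFG; row i has aⱼ where attribute j ∈ Schemai, else bᵢⱼ.
Initial tableau (one row per fragment):
  row 1: b11 b12 a3 a4 a5 b16
  row 2: a1 b22 a3 a4 b25 a6
  row 3: a1 b32 a3 b34 a5 b36
  row 4: a1 a2 a3 a4 a5 b46
Rows 2 and 3 agree on B; apply B→CD and equate their CD entries.
Rows 2 and 4 agree on B; apply B→CD and equate their CD entries.
Rows 1 and 2 agree on E; apply E→G and equate their G entries.
Rows 1 and 4 agree on E; apply E→G and equate their G entries.
Rows 2 and 3 agree on BD; apply BD→E and equate their E entries.
Rows 2 and 3 agree on C; apply C→G and equate their G entries.
Rows 1 and 2 agree on DE; apply DE→F and equate their F entries.
Row 2 is now all distinguished symbols — the join is lossless.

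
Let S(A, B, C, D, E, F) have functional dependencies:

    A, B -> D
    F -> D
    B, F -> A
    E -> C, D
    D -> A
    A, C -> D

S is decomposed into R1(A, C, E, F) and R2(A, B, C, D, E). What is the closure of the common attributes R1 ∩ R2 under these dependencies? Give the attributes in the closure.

R1 ∩ R2 = {A, C, E}.
E → C, D applies, adding D
Closure: {A, C, D, E}.

A, C, D, E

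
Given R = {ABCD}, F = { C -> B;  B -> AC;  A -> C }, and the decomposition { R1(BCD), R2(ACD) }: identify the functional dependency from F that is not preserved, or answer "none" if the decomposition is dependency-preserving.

C → B lies within R1.
B → AC: restricted closure across fragments reaches AC.
A → C lies within R2.
Every dependency is enforceable on the fragments, so the decomposition is dependency-preserving.

none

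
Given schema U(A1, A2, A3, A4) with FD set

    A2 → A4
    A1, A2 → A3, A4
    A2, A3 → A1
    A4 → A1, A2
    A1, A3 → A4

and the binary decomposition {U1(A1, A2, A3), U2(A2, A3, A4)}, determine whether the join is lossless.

Yes

Common attributes: U1 ∩ U2 = {A2, A3}.
Closure of {A2, A3}: A2 → A4 applies, adding A4; A2, A3 → A1 applies, adding A1. So (A2, A3)⁺ = {A1, A2, A3, A4}.
This closure contains every attribute of U1, so U1 ∩ U2 → U1. The join is lossless.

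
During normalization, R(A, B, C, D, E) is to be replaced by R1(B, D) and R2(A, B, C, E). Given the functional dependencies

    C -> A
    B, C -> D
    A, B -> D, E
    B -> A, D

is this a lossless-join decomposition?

Yes

Common attributes: R1 ∩ R2 = {B}.
Closure of {B}: B → A, D applies, adding A, D; A, B → D, E applies, adding E. So (B)⁺ = {A, B, D, E}.
This closure contains every attribute of R1, so R1 ∩ R2 → R1. The join is lossless.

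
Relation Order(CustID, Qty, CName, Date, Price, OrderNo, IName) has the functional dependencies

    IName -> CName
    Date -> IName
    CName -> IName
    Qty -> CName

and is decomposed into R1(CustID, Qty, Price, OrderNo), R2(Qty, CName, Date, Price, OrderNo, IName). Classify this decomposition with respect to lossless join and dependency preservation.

Lossless test: (Qty, Price, OrderNo)⁺ = {Qty, CName, Price, OrderNo, IName}, which is a superkey of neither fragment — lossy.
Dependency preservation: every FD's attributes lie within a single fragment, so each can be enforced locally — preserved.

lossy but dependency-preserving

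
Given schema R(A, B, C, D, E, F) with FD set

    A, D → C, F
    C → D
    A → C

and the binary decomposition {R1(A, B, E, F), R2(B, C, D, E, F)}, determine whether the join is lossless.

Common attributes: R1 ∩ R2 = {B, E, F}.
No dependency enlarges {B, E, F}, so (B, E, F)⁺ = {B, E, F}.
The closure contains neither all of R1 = {A, B, E, F} nor all of R2 = {B, C, D, E, F}, so the common attributes are not a superkey of either fragment. The join is lossy.

No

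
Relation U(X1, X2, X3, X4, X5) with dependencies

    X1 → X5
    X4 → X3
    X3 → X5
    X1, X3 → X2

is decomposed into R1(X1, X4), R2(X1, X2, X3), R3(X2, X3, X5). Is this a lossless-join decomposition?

Chase test. Columns are X1, X2, X3, X4, X5; row i has aⱼ where attribute j ∈ Ri, else bᵢⱼ.
Initial tableau (one row per fragment):
  row 1: a1 b12 b13 a4 b15
  row 2: a1 a2 a3 b24 b25
  row 3: b31 a2 a3 b34 a5
Rows 1 and 2 agree on X1; apply X1→X5 and equate their X5 entries.
Rows 2 and 3 agree on X3; apply X3→X5 and equate their X5 entries.
No row becomes fully distinguished — the join is lossy.

No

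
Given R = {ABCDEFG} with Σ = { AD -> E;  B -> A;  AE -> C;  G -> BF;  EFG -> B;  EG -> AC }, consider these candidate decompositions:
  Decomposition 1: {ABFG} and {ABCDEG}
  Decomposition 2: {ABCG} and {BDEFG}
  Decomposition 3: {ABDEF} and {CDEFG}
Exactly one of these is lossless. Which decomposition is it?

Decomposition 1: common = {ABG}, closure = {ABFG} → lossless.
Decomposition 2: common = {BG}, closure = {ABFG} → lossy.
Decomposition 3: common = {DEF}, closure = {DEF} → lossy.

Decomposition 1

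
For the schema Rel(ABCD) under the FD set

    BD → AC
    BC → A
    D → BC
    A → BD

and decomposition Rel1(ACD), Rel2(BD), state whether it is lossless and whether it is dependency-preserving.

Lossless test: (D)⁺ = {ABCD}, which contains all of one fragment — lossless.
Dependency preservation: the restricted closure of {BC} across the fragments never reaches {A}, so BC → A cannot be enforced without a join — not preserved.

lossless but not dependency-preserving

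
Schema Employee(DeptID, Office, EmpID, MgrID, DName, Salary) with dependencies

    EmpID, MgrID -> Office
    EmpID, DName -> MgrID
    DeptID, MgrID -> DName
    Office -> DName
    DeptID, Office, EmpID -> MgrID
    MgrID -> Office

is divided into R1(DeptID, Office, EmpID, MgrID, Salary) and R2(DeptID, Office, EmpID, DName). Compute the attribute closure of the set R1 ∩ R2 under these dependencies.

DeptID, Office, EmpID, MgrID, DName

R1 ∩ R2 = {DeptID, Office, EmpID}.
Office → DName applies, adding DName
DeptID, Office, EmpID → MgrID applies, adding MgrID
Closure: {DeptID, Office, EmpID, MgrID, DName}.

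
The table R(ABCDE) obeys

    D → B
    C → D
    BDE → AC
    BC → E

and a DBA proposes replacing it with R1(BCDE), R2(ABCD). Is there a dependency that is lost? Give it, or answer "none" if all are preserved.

none

D → B lies within R1.
C → D lies within R1.
BDE → AC: restricted closure across fragments reaches AC.
BC → E lies within R1.
Every dependency is enforceable on the fragments, so the decomposition is dependency-preserving.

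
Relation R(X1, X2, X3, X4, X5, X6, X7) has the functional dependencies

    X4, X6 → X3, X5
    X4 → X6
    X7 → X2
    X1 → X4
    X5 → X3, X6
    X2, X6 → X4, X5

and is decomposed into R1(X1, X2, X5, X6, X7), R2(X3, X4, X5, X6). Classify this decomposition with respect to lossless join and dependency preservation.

lossy and not dependency-preserving

Lossless test: (X5, X6)⁺ = {X3, X5, X6}, which is a superkey of neither fragment — lossy.
Dependency preservation: the restricted closure of {X1} across the fragments never reaches {X4}, so X1 → X4 cannot be enforced without a join — not preserved.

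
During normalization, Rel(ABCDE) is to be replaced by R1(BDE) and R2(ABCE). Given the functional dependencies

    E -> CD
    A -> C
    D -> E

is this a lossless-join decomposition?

Common attributes: R1 ∩ R2 = {BE}.
Closure of {BE}: E → CD applies, adding CD. So (BE)⁺ = {BCDE}.
This closure contains every attribute of R1, so R1 ∩ R2 → R1. The join is lossless.

Yes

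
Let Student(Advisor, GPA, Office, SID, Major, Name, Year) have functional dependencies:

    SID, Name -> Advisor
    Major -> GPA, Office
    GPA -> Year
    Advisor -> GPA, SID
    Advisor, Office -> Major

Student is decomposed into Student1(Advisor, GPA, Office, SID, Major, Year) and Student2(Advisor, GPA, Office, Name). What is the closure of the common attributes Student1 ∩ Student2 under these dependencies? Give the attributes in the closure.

Student1 ∩ Student2 = {Advisor, GPA, Office}.
GPA → Year applies, adding Year
Advisor → GPA, SID applies, adding SID
Advisor, Office → Major applies, adding Major
Closure: {Advisor, GPA, Office, SID, Major, Year}.

Advisor, GPA, Office, SID, Major, Year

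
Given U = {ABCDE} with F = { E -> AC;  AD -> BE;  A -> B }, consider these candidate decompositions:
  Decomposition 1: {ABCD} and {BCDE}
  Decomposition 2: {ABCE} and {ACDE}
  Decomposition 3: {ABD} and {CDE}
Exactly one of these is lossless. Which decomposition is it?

Decomposition 2

Decomposition 1: common = {BCD}, closure = {BCD} → lossy.
Decomposition 2: common = {ACE}, closure = {ABCE} → lossless.
Decomposition 3: common = {D}, closure = {D} → lossy.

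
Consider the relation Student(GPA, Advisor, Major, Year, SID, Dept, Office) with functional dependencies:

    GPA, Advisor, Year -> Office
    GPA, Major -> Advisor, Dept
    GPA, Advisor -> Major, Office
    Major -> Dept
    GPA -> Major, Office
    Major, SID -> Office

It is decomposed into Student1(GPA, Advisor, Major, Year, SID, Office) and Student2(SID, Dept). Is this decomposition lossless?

No

Common attributes: Student1 ∩ Student2 = {SID}.
No dependency enlarges {SID}, so (SID)⁺ = {SID}.
The closure contains neither all of Student1 = {GPA, Advisor, Major, Year, SID, Office} nor all of Student2 = {SID, Dept}, so the common attributes are not a superkey of either fragment. The join is lossy.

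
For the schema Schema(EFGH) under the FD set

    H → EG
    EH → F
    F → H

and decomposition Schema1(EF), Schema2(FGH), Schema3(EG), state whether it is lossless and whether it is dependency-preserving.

Lossless test (chase): Rows 1 and 2 agree on F; apply F→H and equate their H entries. Rows 1 and 2 agree on H; apply H→EG and equate their EG entries. Row 1 is now all distinguished symbols — the join is lossless.
Dependency preservation: H → EG; EH → F are not contained in any single fragment, but the restricted closure of each left-hand side across the fragments still reaches the right-hand side; the remaining FDs each lie inside some fragment. All dependencies are preserved.

lossless and dependency-preserving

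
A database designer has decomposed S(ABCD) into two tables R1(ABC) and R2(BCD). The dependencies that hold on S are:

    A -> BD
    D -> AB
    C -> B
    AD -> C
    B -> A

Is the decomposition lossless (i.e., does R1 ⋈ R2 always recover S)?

Common attributes: R1 ∩ R2 = {BC}.
Closure of {BC}: B → A applies, adding A; A → BD applies, adding D. So (BC)⁺ = {ABCD}.
This closure contains every attribute of R1, so R1 ∩ R2 → R1. The join is lossless.

Yes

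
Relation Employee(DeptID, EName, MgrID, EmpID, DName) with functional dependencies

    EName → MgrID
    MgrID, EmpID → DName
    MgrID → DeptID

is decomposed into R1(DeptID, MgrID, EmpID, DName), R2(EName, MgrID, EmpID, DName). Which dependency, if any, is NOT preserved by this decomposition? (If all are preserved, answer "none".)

none

EName → MgrID lies within R2.
MgrID, EmpID → DName lies within R1.
MgrID → DeptID lies within R1.
Every dependency is enforceable on the fragments, so the decomposition is dependency-preserving.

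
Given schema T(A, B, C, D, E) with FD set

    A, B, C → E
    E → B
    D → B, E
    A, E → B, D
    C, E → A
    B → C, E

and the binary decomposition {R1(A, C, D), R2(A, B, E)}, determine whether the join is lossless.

Common attributes: R1 ∩ R2 = {A}.
No dependency enlarges {A}, so (A)⁺ = {A}.
The closure contains neither all of R1 = {A, C, D} nor all of R2 = {A, B, E}, so the common attributes are not a superkey of either fragment. The join is lossy.

No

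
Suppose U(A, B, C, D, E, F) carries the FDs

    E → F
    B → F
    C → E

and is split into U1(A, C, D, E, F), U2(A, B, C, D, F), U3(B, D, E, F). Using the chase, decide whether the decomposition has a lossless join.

Chase test. Columns are A, B, C, D, E, F; row i has aⱼ where attribute j ∈ Ui, else bᵢⱼ.
Initial tableau (one row per fragment):
  row 1: a1 b12 a3 a4 a5 a6
  row 2: a1 a2 a3 a4 b25 a6
  row 3: b31 a2 b33 a4 a5 a6
Rows 1 and 2 agree on C; apply C→E and equate their E entries.
Row 2 is now all distinguished symbols — the join is lossless.

Yes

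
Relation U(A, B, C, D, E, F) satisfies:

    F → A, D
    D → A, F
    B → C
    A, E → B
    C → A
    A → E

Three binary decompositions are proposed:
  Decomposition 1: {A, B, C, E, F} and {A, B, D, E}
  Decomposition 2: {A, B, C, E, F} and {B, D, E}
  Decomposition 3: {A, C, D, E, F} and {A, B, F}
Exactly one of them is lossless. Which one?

Decomposition 1: common = {A, B, E}, closure = {A, B, C, E} → lossy.
Decomposition 2: common = {B, E}, closure = {A, B, C, E} → lossy.
Decomposition 3: common = {A, F}, closure = {A, B, C, D, E, F} → lossless.

Decomposition 3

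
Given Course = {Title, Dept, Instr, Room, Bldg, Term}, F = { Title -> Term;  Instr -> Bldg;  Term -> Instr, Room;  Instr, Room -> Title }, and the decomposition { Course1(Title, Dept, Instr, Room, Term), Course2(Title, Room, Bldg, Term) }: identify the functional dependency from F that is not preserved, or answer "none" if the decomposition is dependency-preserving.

Instr -> Bldg

Check Instr → Bldg: no single fragment contains all of {Instr, Bldg}, and the restricted closure of {Instr} across the fragments never reaches {Bldg}.
Title → Term is preserved.
Term → Instr, Room is preserved.
Instr, Room → Title is preserved.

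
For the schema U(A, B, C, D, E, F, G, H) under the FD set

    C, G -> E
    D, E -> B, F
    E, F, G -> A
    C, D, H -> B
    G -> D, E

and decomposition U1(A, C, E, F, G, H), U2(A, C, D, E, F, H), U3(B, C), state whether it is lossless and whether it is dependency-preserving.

lossy and not dependency-preserving

Lossless test (chase): applying each FD to every pair of rows produces no changes in the tableau, so no row becomes fully distinguished — the join is lossy.
Dependency preservation: the restricted closure of {D, E} across the fragments never reaches {B, F}, so D, E → B, F cannot be enforced without a join — not preserved.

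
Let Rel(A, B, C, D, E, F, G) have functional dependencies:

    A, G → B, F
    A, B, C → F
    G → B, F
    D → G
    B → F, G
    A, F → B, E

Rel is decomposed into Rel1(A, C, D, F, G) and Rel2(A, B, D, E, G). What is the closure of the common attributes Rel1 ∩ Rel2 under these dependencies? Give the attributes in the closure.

Rel1 ∩ Rel2 = {A, D, G}.
A, G → B, F applies, adding B, F
A, F → B, E applies, adding E
Closure: {A, B, D, E, F, G}.

A, B, D, E, F, G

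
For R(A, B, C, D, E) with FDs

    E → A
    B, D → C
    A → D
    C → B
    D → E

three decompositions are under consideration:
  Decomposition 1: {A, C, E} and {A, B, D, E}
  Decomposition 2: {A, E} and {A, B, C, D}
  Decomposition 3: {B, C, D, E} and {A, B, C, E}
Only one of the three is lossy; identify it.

Decomposition 1: common = {A, E}, closure = {A, D, E} → lossy.
Decomposition 2: common = {A}, closure = {A, D, E} → lossless.
Decomposition 3: common = {B, C, E}, closure = {A, B, C, D, E} → lossless.

Decomposition 1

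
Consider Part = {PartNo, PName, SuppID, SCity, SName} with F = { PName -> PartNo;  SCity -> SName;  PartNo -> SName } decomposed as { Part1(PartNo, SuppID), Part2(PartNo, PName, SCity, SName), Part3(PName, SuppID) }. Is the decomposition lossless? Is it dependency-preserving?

lossy but dependency-preserving

Lossless test (chase): Rows 2 and 3 agree on PName; apply PName→PartNo and equate their PartNo entries. Rows 1 and 2 agree on PartNo; apply PartNo→SName and equate their SName entries. Rows 1 and 3 agree on PartNo; apply PartNo→SName and equate their SName entries. No row becomes fully distinguished — the join is lossy.
Dependency preservation: every FD's attributes lie within a single fragment, so each can be enforced locally — preserved.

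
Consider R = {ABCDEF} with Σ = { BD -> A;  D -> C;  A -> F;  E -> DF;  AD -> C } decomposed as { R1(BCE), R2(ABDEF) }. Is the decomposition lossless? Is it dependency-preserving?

Lossless test: (BE)⁺ = {ABCDEF}, which contains all of one fragment — lossless.
Dependency preservation: the restricted closure of {D} across the fragments never reaches {C}, so D → C cannot be enforced without a join — not preserved.

lossless but not dependency-preserving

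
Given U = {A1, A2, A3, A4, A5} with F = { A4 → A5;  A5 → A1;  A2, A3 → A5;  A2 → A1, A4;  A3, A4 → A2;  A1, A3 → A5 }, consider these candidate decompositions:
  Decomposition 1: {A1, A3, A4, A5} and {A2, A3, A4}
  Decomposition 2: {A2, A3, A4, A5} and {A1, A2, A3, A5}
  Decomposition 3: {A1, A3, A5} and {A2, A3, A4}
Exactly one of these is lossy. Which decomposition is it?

Decomposition 1: common = {A3, A4}, closure = {A1, A2, A3, A4, A5} → lossless.
Decomposition 2: common = {A2, A3, A5}, closure = {A1, A2, A3, A4, A5} → lossless.
Decomposition 3: common = {A3}, closure = {A3} → lossy.

Decomposition 3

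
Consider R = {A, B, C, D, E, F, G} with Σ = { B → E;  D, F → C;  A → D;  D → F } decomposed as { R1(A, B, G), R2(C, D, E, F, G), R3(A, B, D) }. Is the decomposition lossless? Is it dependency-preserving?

lossy and not dependency-preserving

Lossless test (chase): Rows 1 and 3 agree on B; apply B→E and equate their E entries. Rows 1 and 3 agree on A; apply A→D and equate their D entries. Rows 1 and 2 agree on D; apply D→F and equate their F entries. Rows 1 and 3 agree on D; apply D→F and equate their F entries. Rows 1 and 2 agree on D, F; apply D, F→C and equate their C entries. Rows 1 and 3 agree on D, F; apply D, F→C and equate their C entries. No row becomes fully distinguished — the join is lossy.
Dependency preservation: the restricted closure of {B} across the fragments never reaches {E}, so B → E cannot be enforced without a join — not preserved.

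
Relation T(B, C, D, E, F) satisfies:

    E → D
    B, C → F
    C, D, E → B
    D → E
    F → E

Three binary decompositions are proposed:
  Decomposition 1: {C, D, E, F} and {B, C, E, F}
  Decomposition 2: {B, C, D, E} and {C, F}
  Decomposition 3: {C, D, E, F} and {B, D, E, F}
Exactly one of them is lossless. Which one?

Decomposition 1

Decomposition 1: common = {C, E, F}, closure = {B, C, D, E, F} → lossless.
Decomposition 2: common = {C}, closure = {C} → lossy.
Decomposition 3: common = {D, E, F}, closure = {D, E, F} → lossy.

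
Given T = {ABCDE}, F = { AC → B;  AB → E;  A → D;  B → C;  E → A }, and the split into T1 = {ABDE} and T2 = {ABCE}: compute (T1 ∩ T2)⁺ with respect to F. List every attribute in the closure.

ABCDE

T1 ∩ T2 = {ABE}.
A → D applies, adding D
B → C applies, adding C
Closure: {ABCDE}.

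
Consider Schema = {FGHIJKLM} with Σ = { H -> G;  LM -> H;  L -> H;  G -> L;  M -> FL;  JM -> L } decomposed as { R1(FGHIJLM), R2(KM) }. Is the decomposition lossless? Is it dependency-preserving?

lossy but dependency-preserving

Lossless test: (M)⁺ = {FGHLM}, which is a superkey of neither fragment — lossy.
Dependency preservation: every FD's attributes lie within a single fragment, so each can be enforced locally — preserved.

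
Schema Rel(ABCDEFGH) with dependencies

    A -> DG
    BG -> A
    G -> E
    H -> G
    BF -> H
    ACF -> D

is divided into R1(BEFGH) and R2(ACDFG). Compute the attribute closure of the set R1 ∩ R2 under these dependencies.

R1 ∩ R2 = {FG}.
G → E applies, adding E
Closure: {EFG}.

EFG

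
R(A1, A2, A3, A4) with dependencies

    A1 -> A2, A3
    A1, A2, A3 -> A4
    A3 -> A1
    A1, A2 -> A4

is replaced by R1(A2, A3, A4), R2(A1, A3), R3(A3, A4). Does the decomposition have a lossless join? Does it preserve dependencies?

Lossless test (chase): Rows 1 and 2 agree on A3; apply A3→A1 and equate their A1 entries. Rows 1 and 3 agree on A3; apply A3→A1 and equate their A1 entries. Rows 1 and 2 agree on A1; apply A1→A2, A3 and equate their A2, A3 entries. Rows 1 and 3 agree on A1; apply A1→A2, A3 and equate their A2, A3 entries. Rows 1 and 2 agree on A1, A2, A3; apply A1, A2, A3→A4 and equate their A4 entries. Row 1 is now all distinguished symbols — the join is lossless.
Dependency preservation: A1 → A2, A3; A1, A2, A3 → A4; A1, A2 → A4 are not contained in any single fragment, but the restricted closure of each left-hand side across the fragments still reaches the right-hand side; the remaining FDs each lie inside some fragment. All dependencies are preserved.

lossless and dependency-preserving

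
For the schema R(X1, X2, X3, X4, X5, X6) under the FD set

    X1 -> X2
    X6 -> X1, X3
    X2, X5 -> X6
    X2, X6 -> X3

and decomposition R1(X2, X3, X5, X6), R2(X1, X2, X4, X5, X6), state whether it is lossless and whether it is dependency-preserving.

Lossless test: (X2, X5, X6)⁺ = {X1, X2, X3, X5, X6}, which contains all of one fragment — lossless.
Dependency preservation: X6 → X1, X3 is not contained in any single fragment, but the restricted closure of its left-hand side across the fragments still reaches the right-hand side; the remaining FDs each lie inside some fragment. All dependencies are preserved.

lossless and dependency-preserving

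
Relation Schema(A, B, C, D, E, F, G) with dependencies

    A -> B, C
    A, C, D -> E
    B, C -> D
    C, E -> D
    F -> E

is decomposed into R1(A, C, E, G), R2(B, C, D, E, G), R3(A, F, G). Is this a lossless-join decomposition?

No

Chase test. Columns are A, B, C, D, E, F, G; row i has aⱼ where attribute j ∈ Ri, else bᵢⱼ.
Initial tableau (one row per fragment):
  row 1: a1 b12 a3 b14 a5 b16 a7
  row 2: b21 a2 a3 a4 a5 b26 a7
  row 3: a1 b32 b33 b34 b35 a6 a7
Rows 1 and 3 agree on A; apply A→B, C and equate their B, C entries.
Rows 1 and 3 agree on B, C; apply B, C→D and equate their D entries.
Rows 1 and 2 agree on C, E; apply C, E→D and equate their D entries.
Rows 1 and 3 agree on A, C, D; apply A, C, D→E and equate their E entries.
No row becomes fully distinguished — the join is lossy.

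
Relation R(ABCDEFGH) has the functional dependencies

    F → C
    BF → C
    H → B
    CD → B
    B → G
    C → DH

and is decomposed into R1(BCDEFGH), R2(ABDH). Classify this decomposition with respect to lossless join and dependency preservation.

Lossless test: (BDH)⁺ = {BDGH}, which is a superkey of neither fragment — lossy.
Dependency preservation: every FD's attributes lie within a single fragment, so each can be enforced locally — preserved.

lossy but dependency-preserving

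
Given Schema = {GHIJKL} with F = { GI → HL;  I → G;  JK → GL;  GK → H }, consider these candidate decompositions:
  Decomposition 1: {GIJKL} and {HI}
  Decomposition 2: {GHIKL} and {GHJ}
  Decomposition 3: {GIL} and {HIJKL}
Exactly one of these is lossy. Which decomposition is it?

Decomposition 1: common = {I}, closure = {GHIL} → lossless.
Decomposition 2: common = {GH}, closure = {GH} → lossy.
Decomposition 3: common = {IL}, closure = {GHIL} → lossless.

Decomposition 2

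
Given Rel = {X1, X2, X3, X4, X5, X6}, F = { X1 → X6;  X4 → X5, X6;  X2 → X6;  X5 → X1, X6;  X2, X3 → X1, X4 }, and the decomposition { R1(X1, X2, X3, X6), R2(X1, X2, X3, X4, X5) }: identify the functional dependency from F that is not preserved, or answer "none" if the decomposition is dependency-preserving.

X1 → X6 lies within R1.
X4 → X5, X6: restricted closure across fragments reaches X5, X6.
X2 → X6 lies within R1.
X5 → X1, X6: restricted closure across fragments reaches X1, X6.
X2, X3 → X1, X4 lies within R2.
Every dependency is enforceable on the fragments, so the decomposition is dependency-preserving.

none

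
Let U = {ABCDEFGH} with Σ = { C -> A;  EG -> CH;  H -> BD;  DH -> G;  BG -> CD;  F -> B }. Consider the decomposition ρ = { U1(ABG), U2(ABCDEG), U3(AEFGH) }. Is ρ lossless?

Chase test. Columns are ABCDEFGH; row i has aⱼ where attribute j ∈ Ui, else bᵢⱼ.
Initial tableau (one row per fragment):
  row 1: a1 a2 b13 b14 b15 b16 a7 b18
  row 2: a1 a2 a3 a4 a5 b26 a7 b28
  row 3: a1 b32 b33 b34 a5 a6 a7 a8
Rows 2 and 3 agree on EG; apply EG→CH and equate their CH entries.
Rows 2 and 3 agree on H; apply H→BD and equate their BD entries.
Rows 1 and 2 agree on BG; apply BG→CD and equate their CD entries.
Row 3 is now all distinguished symbols — the join is lossless.

Yes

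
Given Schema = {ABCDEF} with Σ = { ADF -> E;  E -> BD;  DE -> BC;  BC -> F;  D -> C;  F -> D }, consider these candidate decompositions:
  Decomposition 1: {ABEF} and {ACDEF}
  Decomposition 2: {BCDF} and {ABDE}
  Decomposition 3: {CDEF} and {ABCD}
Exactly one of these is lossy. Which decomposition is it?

Decomposition 3

Decomposition 1: common = {AEF}, closure = {ABCDEF} → lossless.
Decomposition 2: common = {BD}, closure = {BCDF} → lossless.
Decomposition 3: common = {CD}, closure = {CD} → lossy.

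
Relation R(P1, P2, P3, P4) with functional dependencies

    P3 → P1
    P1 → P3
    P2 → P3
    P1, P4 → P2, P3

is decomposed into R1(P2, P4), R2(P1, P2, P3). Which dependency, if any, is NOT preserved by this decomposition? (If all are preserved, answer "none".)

P1, P4 → P2, P3

Check P1, P4 → P2, P3: no single fragment contains all of {P1, P2, P3, P4}, and the restricted closure of {P1, P4} across the fragments never reaches {P2, P3}.
P3 → P1 is preserved.
P1 → P3 is preserved.
P2 → P3 is preserved.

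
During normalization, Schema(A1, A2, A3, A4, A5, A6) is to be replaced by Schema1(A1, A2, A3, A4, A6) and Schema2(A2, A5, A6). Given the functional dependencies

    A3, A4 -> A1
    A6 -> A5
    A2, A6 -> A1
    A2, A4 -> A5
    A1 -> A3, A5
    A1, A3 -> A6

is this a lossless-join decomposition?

Common attributes: Schema1 ∩ Schema2 = {A2, A6}.
Closure of {A2, A6}: A6 → A5 applies, adding A5; A2, A6 → A1 applies, adding A1; A1 → A3, A5 applies, adding A3. So (A2, A6)⁺ = {A1, A2, A3, A5, A6}.
This closure contains every attribute of Schema2, so Schema1 ∩ Schema2 → Schema2. The join is lossless.

Yes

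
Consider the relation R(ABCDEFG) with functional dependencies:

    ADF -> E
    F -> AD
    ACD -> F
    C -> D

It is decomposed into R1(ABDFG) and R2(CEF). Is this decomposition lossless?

No

Common attributes: R1 ∩ R2 = {F}.
Closure of {F}: F → AD applies, adding AD; ADF → E applies, adding E. So (F)⁺ = {ADEF}.
The closure contains neither all of R1 = {ABDFG} nor all of R2 = {CEF}, so the common attributes are not a superkey of either fragment. The join is lossy.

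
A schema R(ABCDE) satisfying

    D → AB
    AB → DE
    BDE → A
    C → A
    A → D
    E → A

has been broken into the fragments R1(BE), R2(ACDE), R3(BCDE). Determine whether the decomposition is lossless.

Yes

Chase test. Columns are ABCDE; row i has aⱼ where attribute j ∈ Ri, else bᵢⱼ.
Initial tableau (one row per fragment):
  row 1: b11 a2 b13 b14 a5
  row 2: a1 b22 a3 a4 a5
  row 3: b31 a2 a3 a4 a5
Rows 2 and 3 agree on D; apply D→AB and equate their AB entries.
Rows 1 and 2 agree on E; apply E→A and equate their A entries.
Rows 1 and 2 agree on AB; apply AB→DE and equate their DE entries.
Row 2 is now all distinguished symbols — the join is lossless.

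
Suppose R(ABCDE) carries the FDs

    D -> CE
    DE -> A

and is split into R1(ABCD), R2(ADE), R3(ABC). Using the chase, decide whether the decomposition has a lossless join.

Chase test. Columns are ABCDE; row i has aⱼ where attribute j ∈ Ri, else bᵢⱼ.
Initial tableau (one row per fragment):
  row 1: a1 a2 a3 a4 b15
  row 2: a1 b22 b23 a4 a5
  row 3: a1 a2 a3 b34 b35
Rows 1 and 2 agree on D; apply D→CE and equate their CE entries.
Row 1 is now all distinguished symbols — the join is lossless.

Yes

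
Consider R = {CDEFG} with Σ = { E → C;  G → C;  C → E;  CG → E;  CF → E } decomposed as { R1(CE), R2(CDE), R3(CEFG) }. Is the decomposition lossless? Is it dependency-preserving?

Lossless test (chase): applying each FD to every pair of rows produces no changes in the tableau, so no row becomes fully distinguished — the join is lossy.
Dependency preservation: every FD's attributes lie within a single fragment, so each can be enforced locally — preserved.

lossy but dependency-preserving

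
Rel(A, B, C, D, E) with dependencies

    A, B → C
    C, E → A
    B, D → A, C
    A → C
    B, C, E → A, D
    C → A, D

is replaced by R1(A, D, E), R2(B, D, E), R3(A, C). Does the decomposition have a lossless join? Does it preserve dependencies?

Lossless test (chase): Rows 1 and 3 agree on A; apply A→C and equate their C entries. Rows 1 and 3 agree on C; apply C→A, D and equate their A, D entries. No row becomes fully distinguished — the join is lossy.
Dependency preservation: the restricted closure of {B, D} across the fragments never reaches {A, C}, so B, D → A, C cannot be enforced without a join — not preserved.

lossy and not dependency-preserving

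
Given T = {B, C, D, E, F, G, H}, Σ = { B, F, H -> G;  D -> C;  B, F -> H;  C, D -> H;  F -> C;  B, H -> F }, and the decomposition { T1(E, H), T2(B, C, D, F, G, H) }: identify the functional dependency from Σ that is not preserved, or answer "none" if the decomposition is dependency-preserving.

none

B, F, H → G lies within T2.
D → C lies within T2.
B, F → H lies within T2.
C, D → H lies within T2.
F → C lies within T2.
B, H → F lies within T2.
Every dependency is enforceable on the fragments, so the decomposition is dependency-preserving.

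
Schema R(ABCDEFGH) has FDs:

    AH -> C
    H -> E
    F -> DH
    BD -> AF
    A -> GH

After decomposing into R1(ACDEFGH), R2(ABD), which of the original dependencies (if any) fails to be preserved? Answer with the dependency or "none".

BD -> AF

Check BD → AF: no single fragment contains all of {ABDF}, and the restricted closure of {BD} across the fragments never reaches {AF}.
AH → C is preserved.
H → E is preserved.
F → DH is preserved.
A → GH is preserved.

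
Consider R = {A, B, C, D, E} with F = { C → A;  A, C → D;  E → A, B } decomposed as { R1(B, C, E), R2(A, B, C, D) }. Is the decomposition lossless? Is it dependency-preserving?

Lossless test: (B, C)⁺ = {A, B, C, D}, which contains all of one fragment — lossless.
Dependency preservation: the restricted closure of {E} across the fragments never reaches {A, B}, so E → A, B cannot be enforced without a join — not preserved.

lossless but not dependency-preserving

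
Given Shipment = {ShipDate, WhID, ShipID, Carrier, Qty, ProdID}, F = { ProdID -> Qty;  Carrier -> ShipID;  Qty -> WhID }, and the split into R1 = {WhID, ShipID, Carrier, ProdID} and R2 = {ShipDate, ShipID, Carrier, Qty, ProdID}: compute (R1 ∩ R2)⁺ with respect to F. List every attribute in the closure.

R1 ∩ R2 = {ShipID, Carrier, ProdID}.
ProdID → Qty applies, adding Qty
Qty → WhID applies, adding WhID
Closure: {WhID, ShipID, Carrier, Qty, ProdID}.

WhID, ShipID, Carrier, Qty, ProdID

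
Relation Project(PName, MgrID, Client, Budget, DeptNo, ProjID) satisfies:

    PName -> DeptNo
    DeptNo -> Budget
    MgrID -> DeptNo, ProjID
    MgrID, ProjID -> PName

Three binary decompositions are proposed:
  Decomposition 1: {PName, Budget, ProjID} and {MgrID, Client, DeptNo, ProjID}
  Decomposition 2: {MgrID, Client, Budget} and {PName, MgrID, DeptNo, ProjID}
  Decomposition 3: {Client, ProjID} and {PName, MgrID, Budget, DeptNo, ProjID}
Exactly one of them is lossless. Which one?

Decomposition 1: common = {ProjID}, closure = {ProjID} → lossy.
Decomposition 2: common = {MgrID}, closure = {PName, MgrID, Budget, DeptNo, ProjID} → lossless.
Decomposition 3: common = {ProjID}, closure = {ProjID} → lossy.

Decomposition 2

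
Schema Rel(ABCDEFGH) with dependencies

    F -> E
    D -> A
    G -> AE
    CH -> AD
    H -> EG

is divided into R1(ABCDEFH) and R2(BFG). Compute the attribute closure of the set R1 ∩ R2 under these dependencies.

BEF

R1 ∩ R2 = {BF}.
F → E applies, adding E
Closure: {BEF}.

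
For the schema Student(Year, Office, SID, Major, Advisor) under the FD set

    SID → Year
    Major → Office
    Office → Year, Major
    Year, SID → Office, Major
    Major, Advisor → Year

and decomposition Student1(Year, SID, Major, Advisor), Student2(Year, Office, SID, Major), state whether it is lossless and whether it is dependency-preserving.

lossless and dependency-preserving

Lossless test: (Year, SID, Major)⁺ = {Year, Office, SID, Major}, which contains all of one fragment — lossless.
Dependency preservation: every FD's attributes lie within a single fragment, so each can be enforced locally — preserved.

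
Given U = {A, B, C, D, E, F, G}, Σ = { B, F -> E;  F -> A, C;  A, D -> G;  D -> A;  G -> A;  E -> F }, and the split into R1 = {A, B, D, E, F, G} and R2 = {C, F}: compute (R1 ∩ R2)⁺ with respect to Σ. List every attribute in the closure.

R1 ∩ R2 = {F}.
F → A, C applies, adding A, C
Closure: {A, C, F}.

A, C, F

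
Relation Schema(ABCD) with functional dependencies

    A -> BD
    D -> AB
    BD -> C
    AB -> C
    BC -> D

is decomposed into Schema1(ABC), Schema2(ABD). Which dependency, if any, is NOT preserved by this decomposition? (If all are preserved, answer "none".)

A → BD lies within Schema2.
D → AB lies within Schema2.
BD → C: restricted closure across fragments reaches C.
AB → C lies within Schema1.
BC → D: restricted closure across fragments reaches D.
Every dependency is enforceable on the fragments, so the decomposition is dependency-preserving.

none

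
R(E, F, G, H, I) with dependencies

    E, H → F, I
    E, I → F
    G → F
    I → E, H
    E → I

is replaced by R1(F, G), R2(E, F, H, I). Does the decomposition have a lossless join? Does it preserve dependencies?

Lossless test: (F)⁺ = {F}, which is a superkey of neither fragment — lossy.
Dependency preservation: every FD's attributes lie within a single fragment, so each can be enforced locally — preserved.

lossy but dependency-preserving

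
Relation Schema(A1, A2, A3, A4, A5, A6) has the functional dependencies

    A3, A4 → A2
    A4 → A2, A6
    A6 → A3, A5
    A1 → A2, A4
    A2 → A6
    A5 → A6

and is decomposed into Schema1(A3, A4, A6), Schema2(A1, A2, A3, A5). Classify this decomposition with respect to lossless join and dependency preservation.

lossy and not dependency-preserving

Lossless test: (A3)⁺ = {A3}, which is a superkey of neither fragment — lossy.
Dependency preservation: the restricted closure of {A3, A4} across the fragments never reaches {A2}, so A3, A4 → A2 cannot be enforced without a join — not preserved.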